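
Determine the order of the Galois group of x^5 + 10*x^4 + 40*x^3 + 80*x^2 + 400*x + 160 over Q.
60

The degree of the splitting field over Q equals the order of the Galois group, so first determine the group. The polynomial f is an irreducible quintic over Q, so G = Gal(f/Q) is a transitive subgroup of S_5: one of C_5 (5T1, order 5), D_5 (5T2, order 10), F_20 (5T3, order 20), A_5 (5T4, order 60) or S_5 (5T5, order 120). The discriminant of f is 1073741824000000 = 32768000^2, a perfect square, so G is contained in A_5. The transitive groups of degree 5 contained in A_5 are: C_5 (5T1, order 5), D_5 (5T2, order 10), A_5 (5T4, order 60). By Dedekind's theorem, for a prime p not dividing disc(f) the degrees of the irreducible factors of f mod p form the cycle type of an element of G. Factoring f modulo the 2 such primes p <= 7 (skipping 2, 5, which divide the discriminant), each new pattern first appears at: mod 3: f = (x^5 + x^4 + x^3 + 2x^2 + x + 1), pattern 5; mod 7: f = (x + 3)(x + 5)(x^3 + 2x^2 + 2x + 6), pattern 3+1+1. No other pattern occurs in this range, so the set of observed cycle types is {5, 3+1+1}. Among the candidates above, the only group containing elements of all these cycle types is A_5 (5T4) — each of C_5 (5T1), D_5 (5T2) lacks at least one of them. Hence G = A_5 (5T4), of order 60. The Galois group A_5 (5T4) has order 60, so the splitting field has degree 60 over Q.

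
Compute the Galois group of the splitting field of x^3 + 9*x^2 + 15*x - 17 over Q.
The polynomial is an irreducible cubic over Q and its discriminant is 5184 = 72^2, a perfect square. For an irreducible cubic, a square discriminant forces the Galois group to be A_3, the cyclic group of order 3.

C_3 (order 3)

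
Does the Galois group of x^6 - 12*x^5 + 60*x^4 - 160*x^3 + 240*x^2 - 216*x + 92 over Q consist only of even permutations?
The polynomial is irreducible of degree 6 over Q. Its discriminant is 746496000000 = 864000^2, a perfect square. A Galois group lies in the alternating group exactly when the discriminant is a square in Q, so the Galois group (A_6) is contained in A_6.

Yes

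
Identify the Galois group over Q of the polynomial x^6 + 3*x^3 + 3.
C_3 x S_3

The polynomial f is an irreducible sextic over Q, so G = Gal(f/Q) is one of the 16 transitive subgroups 6T1, ..., 6T16 of S_6. The discriminant of f is -177147, which is not a perfect square, so G is not contained in A_6. The transitive groups of degree 6 not contained in A_6 are: C_6 (6T1, order 6), S_3 (6T2, order 6), D_6 (6T3, order 12), C_3 x S_3 (6T5, order 18), A_4 x C_2 (6T6, order 24), S_4 (6T8, order 24), S_3 x S_3 (6T9, order 36), S_4 x C_2 (6T11, order 48), (S_3 x S_3) : C_2 (6T13, order 72), PGL(2,5) (6T14, order 120), S_6 (6T16, order 720). By Dedekind's theorem, for a prime p not dividing disc(f) the degrees of the irreducible factors of f mod p form the cycle type of an element of G. Factoring f modulo the 33 such primes p <= 139 (skipping 3, which divides the discriminant), each new pattern first appears at: mod 2: f = (x^6 + x^3 + 1), pattern 6; mod 7: f = (x + 3)(x + 5)(x + 6)(x^3 + 4), pattern 3+1+1+1; mod 17: f = (x^2 + 5x + 7)(x^2 + 13x + 7)(x^2 + 16x + 7), pattern 2+2+2; mod 19: f = (x^3 + 9)(x^3 + 13), pattern 3+3; mod 73: f = (x + 42)(x + 43)(x + 44)(x + 51)(x + 52)(x + 60), pattern 1+1+1+1+1+1. No other pattern occurs in this range, so the set of observed cycle types is {6, 3+1+1+1, 2+2+2, 3+3, 1+1+1+1+1+1}. The candidates containing elements of all these cycle types are C_3 x S_3 (6T5) of order 18, S_3 x S_3 (6T9) of order 36, (S_3 x S_3) : C_2 (6T13) of order 72, S_6 (6T16) of order 720; the others are excluded. The observed types are precisely the cycle types that occur in C_3 x S_3 (6T5). Each of the other remaining candidates has further cycle types, and by the Chebotarev density theorem the matching factorization patterns would occur for a proportion of primes equal to their share of the group: S_3 x S_3 (6T9) additionally contains elements of type 2+2+1+1 (9 of its 36 elements, about 25% of primes); (S_3 x S_3) : C_2 (6T13) additionally contains elements of type 4+2, 3+2+1, 2+2+1+1, 2+1+1+1+1 (45 of its 72 elements, about 62% of primes); S_6 (6T16) additionally contains elements of type 5+1, 4+2, 4+1+1, 3+2+1, 2+2+1+1, 2+1+1+1+1 (504 of its 720 elements, about 70% of primes). None of the 33 primes tested shows any such pattern (for each of these groups the chance of that is below 10^-4), which rules them out. Hence G = C_3 x S_3 (6T5), of order 18.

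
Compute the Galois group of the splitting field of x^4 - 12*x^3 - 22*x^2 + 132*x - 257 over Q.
The polynomial is an irreducible quartic over Q and its discriminant is -58334349312, which is not a perfect square, so the Galois group is not contained in A_4. The resolvent cubic y^3 + 22*y^2 - 556*y + 42200 has exactly one rational root, so the Galois group is C_4 or D_4. The quartic remains irreducible over Q(sqrt(disc)), so the group is D_4.

D_4, the dihedral group of order 8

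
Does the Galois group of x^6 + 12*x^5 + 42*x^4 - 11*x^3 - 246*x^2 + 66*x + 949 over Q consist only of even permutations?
No

The polynomial is irreducible of degree 6 over Q. Its discriminant is -152796047606667, which is not a perfect square. A Galois group lies in the alternating group exactly when the discriminant is a square in Q, so the Galois group (C_3 x S_3) is not contained in A_6.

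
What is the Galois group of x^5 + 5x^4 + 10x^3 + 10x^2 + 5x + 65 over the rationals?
The polynomial f is an irreducible quintic over Q, so G = Gal(f/Q) is a transitive subgroup of S_5: one of C_5 (5T1, order 5), D_5 (5T2, order 10), F_20 (5T3, order 20), A_5 (5T4, order 60) or S_5 (5T5, order 120). The discriminant of f is 52428800000, which is not a perfect square, so G is not contained in A_5. The transitive groups of degree 5 not contained in A_5 are: F_20 (5T3, order 20), S_5 (5T5, order 120). By Dedekind's theorem, for a prime p not dividing disc(f) the degrees of the irreducible factors of f mod p form the cycle type of an element of G. Factoring f modulo the 18 such primes p <= 71 (skipping 2, 5, which divide the discriminant), each new pattern first appears at: mod 3: f = (x + 2)(x^4 + x^2 + 2x + 1), pattern 4+1; mod 11: f = (x^5 + 5x^4 + 10x^3 + 10x^2 + 5x + 10), pattern 5; mod 19: f = (x + 12)(x^2 + 4x + 10)(x^2 + 8x + 14), pattern 2+2+1. No other pattern occurs in this range, so the set of observed cycle types is {4+1, 5, 2+2+1}. The candidates containing elements of all these cycle types are F_20 (5T3) of order 20, S_5 (5T5) of order 120; the others are excluded. The observed types are precisely the cycle types that occur in F_20 (5T3) (apart from the identity). Each of the other remaining candidates has further cycle types, and by the Chebotarev density theorem the matching factorization patterns would occur for a proportion of primes equal to their share of the group: S_5 (5T5) additionally contains elements of type 3+2, 3+1+1, 2+1+1+1 (50 of its 120 elements, about 42% of primes). None of the 18 primes tested shows any such pattern (for each of these groups the chance of that is below 10^-4), which rules them out. Hence G = F_20 (5T3), of order 20.

F_20 (order 20)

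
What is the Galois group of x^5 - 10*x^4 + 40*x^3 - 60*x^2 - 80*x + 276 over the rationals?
5T3: F_20

The polynomial f is an irreducible quintic over Q, so G = Gal(f/Q) is a transitive subgroup of S_5: one of C_5 (5T1, order 5), D_5 (5T2, order 10), F_20 (5T3, order 20), A_5 (5T4, order 60) or S_5 (5T5, order 120). The discriminant of f is 4992800000, which is not a perfect square, so G is not contained in A_5. The transitive groups of degree 5 not contained in A_5 are: F_20 (5T3, order 20), S_5 (5T5, order 120). By Dedekind's theorem, for a prime p not dividing disc(f) the degrees of the irreducible factors of f mod p form the cycle type of an element of G. Factoring f modulo the 18 such primes p <= 71 (skipping 2, 5, which divide the discriminant), each new pattern first appears at: mod 3: f = (x)(x^4 + 2x^3 + x^2 + 1), pattern 4+1; mod 11: f = (x^5 + x^4 + 7x^3 + 6x^2 + 8x + 1), pattern 5; mod 19: f = (x + 6)(x^2 + 5x + 15)(x^2 + 17x + 17), pattern 2+2+1. No other pattern occurs in this range, so the set of observed cycle types is {4+1, 5, 2+2+1}. The candidates containing elements of all these cycle types are F_20 (5T3) of order 20, S_5 (5T5) of order 120; the others are excluded. The observed types are precisely the cycle types that occur in F_20 (5T3) (apart from the identity). Each of the other remaining candidates has further cycle types, and by the Chebotarev density theorem the matching factorization patterns would occur for a proportion of primes equal to their share of the group: S_5 (5T5) additionally contains elements of type 3+2, 3+1+1, 2+1+1+1 (50 of its 120 elements, about 42% of primes). None of the 18 primes tested shows any such pattern (for each of these groups the chance of that is below 10^-4), which rules them out. Hence G = F_20 (5T3), of order 20.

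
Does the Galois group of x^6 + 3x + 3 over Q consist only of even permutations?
The polynomial is irreducible of degree 6 over Q. Its discriminant is -9059283, which is not a perfect square. A Galois group lies in the alternating group exactly when the discriminant is a square in Q, so the Galois group ((S_3 x S_3) : C_2) is not contained in A_6.

No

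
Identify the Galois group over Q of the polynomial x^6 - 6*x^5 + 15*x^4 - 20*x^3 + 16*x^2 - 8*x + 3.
The polynomial f is an irreducible sextic over Q, so G = Gal(f/Q) is one of the 16 transitive subgroups 6T1, ..., 6T16 of S_6. The discriminant of f is -61504, which is not a perfect square, so G is not contained in A_6. The transitive groups of degree 6 not contained in A_6 are: C_6 (6T1, order 6), S_3 (6T2, order 6), D_6 (6T3, order 12), C_3 x S_3 (6T5, order 18), A_4 x C_2 (6T6, order 24), S_4 (6T8, order 24), S_3 x S_3 (6T9, order 36), S_4 x C_2 (6T11, order 48), (S_3 x S_3) : C_2 (6T13, order 72), PGL(2,5) (6T14, order 120), S_6 (6T16, order 720). By Dedekind's theorem, for a prime p not dividing disc(f) the degrees of the irreducible factors of f mod p form the cycle type of an element of G. Factoring f modulo the 17 such primes p <= 67 (skipping 2, 31, which divide the discriminant), each new pattern first appears at: mod 3: f = (x)(x + 1)(x^4 + 2x^3 + x^2 + 1), pattern 4+1+1; mod 5: f = (x^3 + 4x + 3)(x^3 + 4x^2 + x + 1), pattern 3+3; mod 7: f = (x^6 + x^5 + x^4 + x^3 + 2x^2 + 6x + 3), pattern 6; mod 11: f = (x^2 + 8x + 9)(x^2 + 9x + 10)(x^2 + 10x + 7), pattern 2+2+2; mod 13: f = (x^2 + 11x + 7)(x^4 + 9x^3 + 8x + 6), pattern 4+2; mod 37: f = (x + 4)(x + 31)(x^2 + 7x + 8)(x^2 + 26x + 26), pattern 2+2+1+1; mod 47: f = (x + 4)(x + 8)(x + 37)(x + 41)(x^2 + 45x + 13), pattern 2+1+1+1+1. No other pattern occurs in this range, so the set of observed cycle types is {4+1+1, 3+3, 6, 2+2+2, 4+2, 2+2+1+1, 2+1+1+1+1}. The candidates containing elements of all these cycle types are S_4 x C_2 (6T11) of order 48, S_6 (6T16) of order 720; the others are excluded. The observed types are precisely the cycle types that occur in S_4 x C_2 (6T11) (apart from the identity). Each of the other remaining candidates has further cycle types, and by the Chebotarev density theorem the matching factorization patterns would occur for a proportion of primes equal to their share of the group: S_6 (6T16) additionally contains elements of type 5+1, 3+2+1, 3+1+1+1 (304 of its 720 elements, about 42% of primes). None of the 17 primes tested shows any such pattern (for each of these groups the chance of that is below 10^-4), which rules them out. Hence G = S_4 x C_2 (6T11), of order 48.

S_4 x C_2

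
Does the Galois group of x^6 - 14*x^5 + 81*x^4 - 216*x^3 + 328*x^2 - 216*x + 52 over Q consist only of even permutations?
No

The polynomial is irreducible of degree 6 over Q. Its discriminant is -1080641454080000, which is not a perfect square. A Galois group lies in the alternating group exactly when the discriminant is a square in Q, so the Galois group (S_4) is not contained in A_6.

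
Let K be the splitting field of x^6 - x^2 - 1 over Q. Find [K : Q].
The degree of the splitting field over Q equals the order of the Galois group, so first determine the group. The polynomial f is an irreducible sextic over Q, so G = Gal(f/Q) is one of the 16 transitive subgroups 6T1, ..., 6T16 of S_6. The discriminant of f is 33856 = 184^2, a perfect square, so G is contained in A_6. The transitive groups of degree 6 contained in A_6 are: A_4 (6T4, order 12), S_4 (6T7, order 24), (C_3 x C_3) : C_4 (6T10, order 36), PSL(2,5) (6T12, order 60), A_6 (6T15, order 360). By Dedekind's theorem, for a prime p not dividing disc(f) the degrees of the irreducible factors of f mod p form the cycle type of an element of G. Factoring f modulo the 79 such primes p <= 419 (skipping 2, 23, which divide the discriminant), each new pattern first appears at: mod 3: f = (x^3 + x^2 + 2x + 1)(x^3 + 2x^2 + 2x + 2), pattern 3+3; mod 5: f = (x^2 + 3)(x^4 + 2x^2 + 3), pattern 4+2; mod 19: f = (x + 5)(x + 14)(x^2 + 9x + 15)(x^2 + 10x + 15), pattern 2+2+1+1; mod 223: f = (x + 16)(x + 57)(x + 78)(x + 145)(x + 166)(x + 207), pattern 1+1+1+1+1+1. No other pattern occurs in this range, so the set of observed cycle types is {3+3, 4+2, 2+2+1+1, 1+1+1+1+1+1}. The candidates containing elements of all these cycle types are S_4 (6T7) of order 24, (C_3 x C_3) : C_4 (6T10) of order 36, A_6 (6T15) of order 360; the others are excluded. The observed types are precisely the cycle types that occur in S_4 (6T7). Each of the other remaining candidates has further cycle types, and by the Chebotarev density theorem the matching factorization patterns would occur for a proportion of primes equal to their share of the group: (C_3 x C_3) : C_4 (6T10) additionally contains elements of type 3+1+1+1 (4 of its 36 elements, about 11% of primes); A_6 (6T15) additionally contains elements of type 5+1, 3+1+1+1 (184 of its 360 elements, about 51% of primes). None of the 79 primes tested shows any such pattern (for each of these groups the chance of that is below 10^-4), which rules them out. Hence G = S_4 (6T7), of order 24. The Galois group S_4 (6T7) has order 24, so the splitting field has degree 24 over Q.

24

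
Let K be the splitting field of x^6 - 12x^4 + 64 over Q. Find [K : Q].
24

The degree of the splitting field over Q equals the order of the Galois group, so first determine the group. The polynomial f is an irreducible sextic over Q, so G = Gal(f/Q) is one of the 16 transitive subgroups 6T1, ..., 6T16 of S_6. The discriminant of f is -450868486864896, which is not a perfect square, so G is not contained in A_6. The transitive groups of degree 6 not contained in A_6 are: C_6 (6T1, order 6), S_3 (6T2, order 6), D_6 (6T3, order 12), C_3 x S_3 (6T5, order 18), A_4 x C_2 (6T6, order 24), S_4 (6T8, order 24), S_3 x S_3 (6T9, order 36), S_4 x C_2 (6T11, order 48), (S_3 x S_3) : C_2 (6T13, order 72), PGL(2,5) (6T14, order 120), S_6 (6T16, order 720). By Dedekind's theorem, for a prime p not dividing disc(f) the degrees of the irreducible factors of f mod p form the cycle type of an element of G. Factoring f modulo the 33 such primes p <= 149 (skipping 2, 3, which divide the discriminant), each new pattern first appears at: mod 5: f = (x^3 + 2x^2 + x + 4)(x^3 + 3x^2 + x + 1), pattern 3+3; mod 7: f = (x^6 + 2x^4 + 1), pattern 6; mod 17: f = (x + 4)(x + 13)(x^2 + 7)(x^2 + 14), pattern 2+2+1+1; mod 19: f = (x + 5)(x + 7)(x + 12)(x + 14)(x^2 + 5), pattern 2+1+1+1+1; mod 71: f = (x^2 + 3)(x^2 + 18)(x^2 + 38), pattern 2+2+2. No other pattern occurs in this range, so the set of observed cycle types is {3+3, 6, 2+2+1+1, 2+1+1+1+1, 2+2+2}. The candidates containing elements of all these cycle types are A_4 x C_2 (6T6) of order 24, S_4 x C_2 (6T11) of order 48, (S_3 x S_3) : C_2 (6T13) of order 72, S_6 (6T16) of order 720; the others are excluded. The observed types are precisely the cycle types that occur in A_4 x C_2 (6T6) (apart from the identity). Each of the other remaining candidates has further cycle types, and by the Chebotarev density theorem the matching factorization patterns would occur for a proportion of primes equal to their share of the group: S_4 x C_2 (6T11) additionally contains elements of type 4+2, 4+1+1 (12 of its 48 elements, about 25% of primes); (S_3 x S_3) : C_2 (6T13) additionally contains elements of type 4+2, 3+2+1, 3+1+1+1 (34 of its 72 elements, about 47% of primes); S_6 (6T16) additionally contains elements of type 5+1, 4+2, 4+1+1, 3+2+1, 3+1+1+1 (484 of its 720 elements, about 67% of primes). None of the 33 primes tested shows any such pattern (for each of these groups the chance of that is below 10^-4), which rules them out. Hence G = A_4 x C_2 (6T6), of order 24. The Galois group A_4 x C_2 (6T6) has order 24, so the splitting field has degree 24 over Q.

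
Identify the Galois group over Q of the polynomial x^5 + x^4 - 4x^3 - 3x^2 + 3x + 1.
The polynomial f is an irreducible quintic over Q, so G = Gal(f/Q) is a transitive subgroup of S_5: one of C_5 (5T1, order 5), D_5 (5T2, order 10), F_20 (5T3, order 20), A_5 (5T4, order 60) or S_5 (5T5, order 120). The discriminant of f is 14641 = 121^2, a perfect square, so G is contained in A_5. The transitive groups of degree 5 contained in A_5 are: C_5 (5T1, order 5), D_5 (5T2, order 10), A_5 (5T4, order 60). By Dedekind's theorem, for a prime p not dividing disc(f) the degrees of the irreducible factors of f mod p form the cycle type of an element of G. Factoring f modulo the 14 such primes p <= 47 (skipping 11, which divides the discriminant), each new pattern first appears at: mod 2: f = (x^5 + x^4 + x^2 + x + 1), pattern 5; mod 23: f = (x + 9)(x + 12)(x + 13)(x + 17)(x + 19), pattern 1+1+1+1+1. No other pattern occurs in this range, so the set of observed cycle types is {5, 1+1+1+1+1}. The candidates containing elements of all these cycle types are C_5 (5T1) of order 5, D_5 (5T2) of order 10, A_5 (5T4) of order 60; the others are excluded. The observed types are precisely the cycle types that occur in C_5 (5T1). Each of the other remaining candidates has further cycle types, and by the Chebotarev density theorem the matching factorization patterns would occur for a proportion of primes equal to their share of the group: D_5 (5T2) additionally contains elements of type 2+2+1 (5 of its 10 elements, about 50% of primes); A_5 (5T4) additionally contains elements of type 3+1+1, 2+2+1 (35 of its 60 elements, about 58% of primes). None of the 14 primes tested shows any such pattern (for each of these groups the chance of that is below 10^-4), which rules them out. Hence G = C_5 (5T1), of order 5.

C_5, the cyclic group of order 5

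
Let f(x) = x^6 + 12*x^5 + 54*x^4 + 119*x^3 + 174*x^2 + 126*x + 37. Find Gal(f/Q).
The polynomial f is an irreducible sextic over Q, so G = Gal(f/Q) is one of the 16 transitive subgroups 6T1, ..., 6T16 of S_6. The discriminant of f is -16829675182323, which is not a perfect square, so G is not contained in A_6. The transitive groups of degree 6 not contained in A_6 are: C_6 (6T1, order 6), S_3 (6T2, order 6), D_6 (6T3, order 12), C_3 x S_3 (6T5, order 18), A_4 x C_2 (6T6, order 24), S_4 (6T8, order 24), S_3 x S_3 (6T9, order 36), S_4 x C_2 (6T11, order 48), (S_3 x S_3) : C_2 (6T13, order 72), PGL(2,5) (6T14, order 120), S_6 (6T16, order 720). By Dedekind's theorem, for a prime p not dividing disc(f) the degrees of the irreducible factors of f mod p form the cycle type of an element of G. Factoring f modulo the 37 such primes p <= 167 (skipping 3, 19, which divide the discriminant), each new pattern first appears at: mod 2: f = (x^6 + x^3 + 1), pattern 6; mod 7: f = (x^3 + 6x^2 + x + 5)(x^3 + 6x^2 + 3x + 6), pattern 3+3; mod 17: f = (x^2 + 7)(x^2 + 3x + 10)(x^2 + 9x + 10), pattern 2+2+2; mod 37: f = (x)(x + 4)(x + 11)(x + 17)(x + 26)(x + 28), pattern 1+1+1+1+1+1. No other pattern occurs in this range, so the set of observed cycle types is {6, 3+3, 2+2+2, 1+1+1+1+1+1}. The candidates containing elements of all these cycle types are C_6 (6T1) of order 6, D_6 (6T3) of order 12, C_3 x S_3 (6T5) of order 18, A_4 x C_2 (6T6) of order 24, S_3 x S_3 (6T9) of order 36, S_4 x C_2 (6T11) of order 48, (S_3 x S_3) : C_2 (6T13) of order 72, PGL(2,5) (6T14) of order 120, S_6 (6T16) of order 720; the others are excluded. The observed types are precisely the cycle types that occur in C_6 (6T1). Each of the other remaining candidates has further cycle types, and by the Chebotarev density theorem the matching factorization patterns would occur for a proportion of primes equal to their share of the group: D_6 (6T3) additionally contains elements of type 2+2+1+1 (3 of its 12 elements, about 25% of primes); C_3 x S_3 (6T5) additionally contains elements of type 3+1+1+1 (4 of its 18 elements, about 22% of primes); A_4 x C_2 (6T6) additionally contains elements of type 2+2+1+1, 2+1+1+1+1 (6 of its 24 elements, about 25% of primes); S_3 x S_3 (6T9) additionally contains elements of type 3+1+1+1, 2+2+1+1 (13 of its 36 elements, about 36% of primes); S_4 x C_2 (6T11) additionally contains elements of type 4+2, 4+1+1, 2+2+1+1, 2+1+1+1+1 (24 of its 48 elements, about 50% of primes); (S_3 x S_3) : C_2 (6T13) additionally contains elements of type 4+2, 3+2+1, 3+1+1+1, 2+2+1+1, 2+1+1+1+1 (49 of its 72 elements, about 68% of primes); PGL(2,5) (6T14) additionally contains elements of type 5+1, 4+1+1, 2+2+1+1 (69 of its 120 elements, about 58% of primes); S_6 (6T16) additionally contains elements of type 5+1, 4+2, 4+1+1, 3+2+1, 3+1+1+1, 2+2+1+1, 2+1+1+1+1 (544 of its 720 elements, about 76% of primes). None of the 37 primes tested shows any such pattern (for each of these groups the chance of that is below 10^-4), which rules them out. Hence G = C_6 (6T1), of order 6.

C_6 (order 6)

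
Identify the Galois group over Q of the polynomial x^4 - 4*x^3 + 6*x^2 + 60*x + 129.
A_4 (order 12)

The polynomial is an irreducible quartic over Q and its discriminant is 1358954496 = 36864^2, a perfect square, so the Galois group is contained in A_4. The resolvent cubic y^3 - 6*y^2 - 756*y - 2568 is irreducible over Q. An irreducible resolvent with square discriminant gives A_4.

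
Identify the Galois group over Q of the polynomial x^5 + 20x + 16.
The polynomial f is an irreducible quintic over Q, so G = Gal(f/Q) is a transitive subgroup of S_5: one of C_5 (5T1, order 5), D_5 (5T2, order 10), F_20 (5T3, order 20), A_5 (5T4, order 60) or S_5 (5T5, order 120). The discriminant of f is 1024000000 = 32000^2, a perfect square, so G is contained in A_5. The transitive groups of degree 5 contained in A_5 are: C_5 (5T1, order 5), D_5 (5T2, order 10), A_5 (5T4, order 60). By Dedekind's theorem, for a prime p not dividing disc(f) the degrees of the irreducible factors of f mod p form the cycle type of an element of G. Factoring f modulo the 2 such primes p <= 7 (skipping 2, 5, which divide the discriminant), each new pattern first appears at: mod 3: f = (x^5 + 2x + 1), pattern 5; mod 7: f = (x + 2)(x + 3)(x^3 + 2x^2 + 5x + 5), pattern 3+1+1. No other pattern occurs in this range, so the set of observed cycle types is {5, 3+1+1}. Among the candidates above, the only group containing elements of all these cycle types is A_5 (5T4) — each of C_5 (5T1), D_5 (5T2) lacks at least one of them. Hence G = A_5 (5T4), of order 60.

A_5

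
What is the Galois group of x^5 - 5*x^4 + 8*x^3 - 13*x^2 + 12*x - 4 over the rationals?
S_5 (order 120)

The polynomial f is an irreducible quintic over Q, so G = Gal(f/Q) is a transitive subgroup of S_5: one of C_5 (5T1, order 5), D_5 (5T2, order 10), F_20 (5T3, order 20), A_5 (5T4, order 60) or S_5 (5T5, order 120). The discriminant of f is 734464, which is not a perfect square, so G is not contained in A_5. The transitive groups of degree 5 not contained in A_5 are: F_20 (5T3, order 20), S_5 (5T5, order 120). By Dedekind's theorem, for a prime p not dividing disc(f) the degrees of the irreducible factors of f mod p form the cycle type of an element of G. Factoring f modulo the 3 such primes p <= 7 (skipping 2, which divides the discriminant), each new pattern first appears at: mod 3: f = (x^5 + x^4 + 2x^3 + 2x^2 + 2), pattern 5; mod 7: f = (x^2 + 2x + 5)(x^3 + 3x + 2), pattern 3+2. No other pattern occurs in this range, so the set of observed cycle types is {5, 3+2}. Among the candidates above, the only group containing elements of all these cycle types is S_5 (5T5) — F_20 (5T3) lacks at least one of them. Hence G = S_5 (5T5), of order 120.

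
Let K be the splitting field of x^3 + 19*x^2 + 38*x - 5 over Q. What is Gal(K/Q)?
The polynomial is an irreducible cubic over Q and its discriminant is 373321 = 611^2, a perfect square. For an irreducible cubic, a square discriminant forces the Galois group to be A_3, the cyclic group of order 3.

3T1: C_3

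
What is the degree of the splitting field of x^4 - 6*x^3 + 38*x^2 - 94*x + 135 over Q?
12

The degree of the splitting field over Q equals the order of the Galois group, so first determine the group. The polynomial is an irreducible quartic over Q and its discriminant is 129231424 = 11368^2, a perfect square, so the Galois group is contained in A_4. The resolvent cubic y^3 - 38*y^2 + 24*y + 6824 is irreducible over Q. An irreducible resolvent with square discriminant gives A_4. The Galois group A_4 (4T4) has order 12, so the splitting field has degree 12 over Q.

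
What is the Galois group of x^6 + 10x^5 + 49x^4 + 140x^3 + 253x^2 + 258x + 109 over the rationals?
The polynomial f is an irreducible sextic over Q, so G = Gal(f/Q) is one of the 16 transitive subgroups 6T1, ..., 6T16 of S_6. The discriminant of f is -54718156800, which is not a perfect square, so G is not contained in A_6. The transitive groups of degree 6 not contained in A_6 are: C_6 (6T1, order 6), S_3 (6T2, order 6), D_6 (6T3, order 12), C_3 x S_3 (6T5, order 18), A_4 x C_2 (6T6, order 24), S_4 (6T8, order 24), S_3 x S_3 (6T9, order 36), S_4 x C_2 (6T11, order 48), (S_3 x S_3) : C_2 (6T13, order 72), PGL(2,5) (6T14, order 120), S_6 (6T16, order 720). By Dedekind's theorem, for a prime p not dividing disc(f) the degrees of the irreducible factors of f mod p form the cycle type of an element of G. Factoring f modulo the 27 such primes p <= 113 (skipping 2, 3, 5, which divide the discriminant), each new pattern first appears at: mod 7: f = (x^2 + 5x + 3)(x^4 + 5x^3 + 6x + 6), pattern 4+2; mod 13: f = (x + 2)(x^2 + 3x + 4)(x^3 + 5x^2 + x + 12), pattern 3+2+1; mod 17: f = (x^3 + 5x^2 + 15)(x^3 + 5x^2 + 7x + 5), pattern 3+3; mod 19: f = (x^2 + 2x + 6)(x^2 + 13x + 1)(x^2 + 14x + 15), pattern 2+2+2; mod 31: f = (x^6 + 10x^5 + 18x^4 + 16x^3 + 5x^2 + 10x + 16), pattern 6; mod 37: f = (x + 25)(x + 26)(x^2 + 16x + 21)(x^2 + 17x + 13), pattern 2+2+1+1; mod 41: f = (x + 16)(x + 31)(x + 40)(x^3 + 5x^2 + 26x + 24), pattern 3+1+1+1; mod 113: f = (x + 4)(x + 33)(x + 54)(x + 60)(x^2 + 85x + 77), pattern 2+1+1+1+1. No other pattern occurs in this range, so the set of observed cycle types is {4+2, 3+2+1, 3+3, 2+2+2, 6, 2+2+1+1, 3+1+1+1, 2+1+1+1+1}. The candidates containing elements of all these cycle types are (S_3 x S_3) : C_2 (6T13) of order 72, S_6 (6T16) of order 720; the others are excluded. The observed types are precisely the cycle types that occur in (S_3 x S_3) : C_2 (6T13) (apart from the identity). Each of the other remaining candidates has further cycle types, and by the Chebotarev density theorem the matching factorization patterns would occur for a proportion of primes equal to their share of the group: S_6 (6T16) additionally contains elements of type 5+1, 4+1+1 (234 of its 720 elements, about 32% of primes). None of the 27 primes tested shows any such pattern (for each of these groups the chance of that is below 10^-4), which rules them out. Hence G = (S_3 x S_3) : C_2 (6T13), of order 72.

(S_3 x S_3) : C_2 (also written G72)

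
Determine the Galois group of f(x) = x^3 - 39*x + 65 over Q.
The polynomial is an irreducible cubic over Q and its discriminant is 123201 = 351^2, a perfect square. For an irreducible cubic, a square discriminant forces the Galois group to be A_3, the cyclic group of order 3.

C_3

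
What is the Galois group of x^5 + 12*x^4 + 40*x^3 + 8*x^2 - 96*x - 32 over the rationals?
The polynomial f is an irreducible quintic over Q, so G = Gal(f/Q) is a transitive subgroup of S_5: one of C_5 (5T1, order 5), D_5 (5T2, order 10), F_20 (5T3, order 20), A_5 (5T4, order 60) or S_5 (5T5, order 120). The discriminant of f is 15352201216 = 123904^2, a perfect square, so G is contained in A_5. The transitive groups of degree 5 contained in A_5 are: C_5 (5T1, order 5), D_5 (5T2, order 10), A_5 (5T4, order 60). By Dedekind's theorem, for a prime p not dividing disc(f) the degrees of the irreducible factors of f mod p form the cycle type of an element of G. Factoring f modulo the 14 such primes p <= 53 (skipping 2, 11, which divide the discriminant), each new pattern first appears at: mod 3: f = (x^5 + x^3 + 2x^2 + 1), pattern 5; mod 23: f = (x + 3)(x + 5)(x + 13)(x + 17)(x + 20), pattern 1+1+1+1+1. No other pattern occurs in this range, so the set of observed cycle types is {5, 1+1+1+1+1}. The candidates containing elements of all these cycle types are C_5 (5T1) of order 5, D_5 (5T2) of order 10, A_5 (5T4) of order 60; the others are excluded. The observed types are precisely the cycle types that occur in C_5 (5T1). Each of the other remaining candidates has further cycle types, and by the Chebotarev density theorem the matching factorization patterns would occur for a proportion of primes equal to their share of the group: D_5 (5T2) additionally contains elements of type 2+2+1 (5 of its 10 elements, about 50% of primes); A_5 (5T4) additionally contains elements of type 3+1+1, 2+2+1 (35 of its 60 elements, about 58% of primes). None of the 14 primes tested shows any such pattern (for each of these groups the chance of that is below 10^-4), which rules them out. Hence G = C_5 (5T1), of order 5.

5T1: C_5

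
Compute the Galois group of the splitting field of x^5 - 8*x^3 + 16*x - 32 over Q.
The polynomial f is an irreducible quintic over Q, so G = Gal(f/Q) is a transitive subgroup of S_5: one of C_5 (5T1, order 5), D_5 (5T2, order 10), F_20 (5T3, order 20), A_5 (5T4, order 60) or S_5 (5T5, order 120). The discriminant of f is 3008364544, which is not a perfect square, so G is not contained in A_5. The transitive groups of degree 5 not contained in A_5 are: F_20 (5T3, order 20), S_5 (5T5, order 120). By Dedekind's theorem, for a prime p not dividing disc(f) the degrees of the irreducible factors of f mod p form the cycle type of an element of G. Factoring f modulo the 3 such primes p <= 7 (skipping 2, which divides the discriminant), each new pattern first appears at: mod 3: f = (x^5 + x^3 + x + 1), pattern 5; mod 7: f = (x^2 + 3x + 1)(x^3 + 4x^2 + 3), pattern 3+2. No other pattern occurs in this range, so the set of observed cycle types is {5, 3+2}. Among the candidates above, the only group containing elements of all these cycle types is S_5 (5T5) — F_20 (5T3) lacks at least one of them. Hence G = S_5 (5T5), of order 120.

S_5 (order 120)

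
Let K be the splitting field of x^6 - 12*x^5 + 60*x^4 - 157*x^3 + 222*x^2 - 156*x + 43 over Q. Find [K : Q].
The degree of the splitting field over Q equals the order of the Galois group, so first determine the group. The polynomial f is an irreducible sextic over Q, so G = Gal(f/Q) is one of the 16 transitive subgroups 6T1, ..., 6T16 of S_6. The discriminant of f is -177147, which is not a perfect square, so G is not contained in A_6. The transitive groups of degree 6 not contained in A_6 are: C_6 (6T1, order 6), S_3 (6T2, order 6), D_6 (6T3, order 12), C_3 x S_3 (6T5, order 18), A_4 x C_2 (6T6, order 24), S_4 (6T8, order 24), S_3 x S_3 (6T9, order 36), S_4 x C_2 (6T11, order 48), (S_3 x S_3) : C_2 (6T13, order 72), PGL(2,5) (6T14, order 120), S_6 (6T16, order 720). By Dedekind's theorem, for a prime p not dividing disc(f) the degrees of the irreducible factors of f mod p form the cycle type of an element of G. Factoring f modulo the 33 such primes p <= 139 (skipping 3, which divides the discriminant), each new pattern first appears at: mod 2: f = (x^6 + x^3 + 1), pattern 6; mod 7: f = (x + 1)(x + 3)(x + 4)(x^3 + x^2 + 5x + 3), pattern 3+1+1+1; mod 17: f = (x^2 + x + 1)(x^2 + 9x + 2)(x^2 + 12x + 13), pattern 2+2+2; mod 19: f = (x^3 + 13x^2 + 12x + 1)(x^3 + 13x^2 + 12x + 5), pattern 3+3; mod 73: f = (x + 40)(x + 41)(x + 42)(x + 49)(x + 50)(x + 58), pattern 1+1+1+1+1+1. No other pattern occurs in this range, so the set of observed cycle types is {6, 3+1+1+1, 2+2+2, 3+3, 1+1+1+1+1+1}. The candidates containing elements of all these cycle types are C_3 x S_3 (6T5) of order 18, S_3 x S_3 (6T9) of order 36, (S_3 x S_3) : C_2 (6T13) of order 72, S_6 (6T16) of order 720; the others are excluded. The observed types are precisely the cycle types that occur in C_3 x S_3 (6T5). Each of the other remaining candidates has further cycle types, and by the Chebotarev density theorem the matching factorization patterns would occur for a proportion of primes equal to their share of the group: S_3 x S_3 (6T9) additionally contains elements of type 2+2+1+1 (9 of its 36 elements, about 25% of primes); (S_3 x S_3) : C_2 (6T13) additionally contains elements of type 4+2, 3+2+1, 2+2+1+1, 2+1+1+1+1 (45 of its 72 elements, about 62% of primes); S_6 (6T16) additionally contains elements of type 5+1, 4+2, 4+1+1, 3+2+1, 2+2+1+1, 2+1+1+1+1 (504 of its 720 elements, about 70% of primes). None of the 33 primes tested shows any such pattern (for each of these groups the chance of that is below 10^-4), which rules them out. Hence G = C_3 x S_3 (6T5), of order 18. The Galois group C_3 x S_3 (6T5) has order 18, so the splitting field has degree 18 over Q.

18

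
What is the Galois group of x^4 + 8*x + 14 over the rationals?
C_4

The polynomial is an irreducible quartic over Q and its discriminant is 591872, which is not a perfect square, so the Galois group is not contained in A_4. The resolvent cubic y^3 - 56*y - 64 has exactly one rational root, so the Galois group is C_4 or D_4. The quartic becomes reducible over Q(sqrt(disc)), so the group is C_4.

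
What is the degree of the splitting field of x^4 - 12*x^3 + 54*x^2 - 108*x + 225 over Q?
The degree of the splitting field over Q equals the order of the Galois group, so first determine the group. The polynomial is an irreducible quartic over Q and its discriminant is 764411904 = 27648^2, a perfect square, so the Galois group is contained in A_4. The resolvent cubic y^3 - 54*y^2 + 396*y + 4536 splits completely over Q, which gives the Klein four-group V_4. The Galois group V_4 (4T2) has order 4, so the splitting field has degree 4 over Q.

4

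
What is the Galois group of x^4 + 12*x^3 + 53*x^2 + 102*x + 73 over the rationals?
The polynomial is an irreducible quartic over Q and its discriminant is 144 = 12^2, a perfect square, so the Galois group is contained in A_4. The resolvent cubic y^3 - 53*y^2 + 932*y - 5440 splits completely over Q, which gives the Klein four-group V_4.

V_4 (order 4)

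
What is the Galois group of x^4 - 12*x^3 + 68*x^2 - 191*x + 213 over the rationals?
4T5: S_4

The polynomial is an irreducible quartic over Q and its discriminant is 3693541, which is not a perfect square, so the Galois group is not contained in A_4. The resolvent cubic y^3 - 68*y^2 + 1440*y - 9217 is irreducible over Q. An irreducible resolvent with non-square discriminant gives S_4.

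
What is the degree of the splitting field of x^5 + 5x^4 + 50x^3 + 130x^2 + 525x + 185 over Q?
The degree of the splitting field over Q equals the order of the Galois group, so first determine the group. The polynomial f is an irreducible quintic over Q, so G = Gal(f/Q) is a transitive subgroup of S_5: one of C_5 (5T1, order 5), D_5 (5T2, order 10), F_20 (5T3, order 20), A_5 (5T4, order 60) or S_5 (5T5, order 120). The discriminant of f is 67108864000000 = 8192000^2, a perfect square, so G is contained in A_5. The transitive groups of degree 5 contained in A_5 are: C_5 (5T1, order 5), D_5 (5T2, order 10), A_5 (5T4, order 60). By Dedekind's theorem, for a prime p not dividing disc(f) the degrees of the irreducible factors of f mod p form the cycle type of an element of G. Factoring f modulo the 2 such primes p <= 7 (skipping 2, 5, which divide the discriminant), each new pattern first appears at: mod 3: f = (x^5 + 2x^4 + 2x^3 + x^2 + 2), pattern 5; mod 7: f = (x + 4)(x + 6)(x^3 + 2x^2 + 6x + 1), pattern 3+1+1. No other pattern occurs in this range, so the set of observed cycle types is {5, 3+1+1}. Among the candidates above, the only group containing elements of all these cycle types is A_5 (5T4) — each of C_5 (5T1), D_5 (5T2) lacks at least one of them. Hence G = A_5 (5T4), of order 60. The Galois group A_5 (5T4) has order 60, so the splitting field has degree 60 over Q.

60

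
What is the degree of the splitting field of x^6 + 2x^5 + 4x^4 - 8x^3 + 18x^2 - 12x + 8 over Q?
24

The degree of the splitting field over Q equals the order of the Galois group, so first determine the group. The polynomial f is an irreducible sextic over Q, so G = Gal(f/Q) is one of the 16 transitive subgroups 6T1, ..., 6T16 of S_6. The discriminant of f is -4014080000, which is not a perfect square, so G is not contained in A_6. The transitive groups of degree 6 not contained in A_6 are: C_6 (6T1, order 6), S_3 (6T2, order 6), D_6 (6T3, order 12), C_3 x S_3 (6T5, order 18), A_4 x C_2 (6T6, order 24), S_4 (6T8, order 24), S_3 x S_3 (6T9, order 36), S_4 x C_2 (6T11, order 48), (S_3 x S_3) : C_2 (6T13, order 72), PGL(2,5) (6T14, order 120), S_6 (6T16, order 720). By Dedekind's theorem, for a prime p not dividing disc(f) the degrees of the irreducible factors of f mod p form the cycle type of an element of G. Factoring f modulo the 22 such primes p <= 97 (skipping 2, 5, 7, which divide the discriminant), each new pattern first appears at: mod 3: f = (x^3 + 2x + 1)(x^3 + 2x^2 + 2x + 2), pattern 3+3; mod 13: f = (x + 7)(x + 12)(x^4 + 9x^3 + 9x^2 + x + 10), pattern 4+1+1; mod 37: f = (x^2 + 14x + 17)(x^2 + 30x + 25)(x^2 + 32x + 21), pattern 2+2+2; mod 43: f = (x + 3)(x + 27)(x^2 + 23x + 24)(x^2 + 35x + 20), pattern 2+2+1+1. No other pattern occurs in this range, so the set of observed cycle types is {3+3, 4+1+1, 2+2+2, 2+2+1+1}. The candidates containing elements of all these cycle types are S_4 (6T8) of order 24, S_4 x C_2 (6T11) of order 48, PGL(2,5) (6T14) of order 120, S_6 (6T16) of order 720; the others are excluded. The observed types are precisely the cycle types that occur in S_4 (6T8) (apart from the identity). Each of the other remaining candidates has further cycle types, and by the Chebotarev density theorem the matching factorization patterns would occur for a proportion of primes equal to their share of the group: S_4 x C_2 (6T11) additionally contains elements of type 6, 4+2, 2+1+1+1+1 (17 of its 48 elements, about 35% of primes); PGL(2,5) (6T14) additionally contains elements of type 6, 5+1 (44 of its 120 elements, about 37% of primes); S_6 (6T16) additionally contains elements of type 6, 5+1, 4+2, 3+2+1, 3+1+1+1, 2+1+1+1+1 (529 of its 720 elements, about 73% of primes). None of the 22 primes tested shows any such pattern (for each of these groups the chance of that is below 10^-4), which rules them out. Hence G = S_4 (6T8), of order 24. The Galois group S_4 (6T8) has order 24, so the splitting field has degree 24 over Q.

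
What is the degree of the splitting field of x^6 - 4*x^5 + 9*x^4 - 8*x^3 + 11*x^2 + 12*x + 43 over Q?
The degree of the splitting field over Q equals the order of the Galois group, so first determine the group. The polynomial f is an irreducible sextic over Q, so G = Gal(f/Q) is one of the 16 transitive subgroups 6T1, ..., 6T16 of S_6. The discriminant of f is -18046378835968, which is not a perfect square, so G is not contained in A_6. The transitive groups of degree 6 not contained in A_6 are: C_6 (6T1, order 6), S_3 (6T2, order 6), D_6 (6T3, order 12), C_3 x S_3 (6T5, order 18), A_4 x C_2 (6T6, order 24), S_4 (6T8, order 24), S_3 x S_3 (6T9, order 36), S_4 x C_2 (6T11, order 48), (S_3 x S_3) : C_2 (6T13, order 72), PGL(2,5) (6T14, order 120), S_6 (6T16, order 720). By Dedekind's theorem, for a prime p not dividing disc(f) the degrees of the irreducible factors of f mod p form the cycle type of an element of G. Factoring f modulo the 37 such primes p <= 167 (skipping 2, 7, which divide the discriminant), each new pattern first appears at: mod 3: f = (x^6 + 2x^5 + x^3 + 2x^2 + 1), pattern 6; mod 11: f = (x^3 + 10x + 3)(x^3 + 7x^2 + 10x + 7), pattern 3+3; mod 13: f = (x^2 + 4x + 12)(x^2 + 8x + 8)(x^2 + 10x + 6), pattern 2+2+2; mod 29: f = (x + 7)(x + 9)(x + 11)(x + 14)(x + 17)(x + 25), pattern 1+1+1+1+1+1. No other pattern occurs in this range, so the set of observed cycle types is {6, 3+3, 2+2+2, 1+1+1+1+1+1}. The candidates containing elements of all these cycle types are C_6 (6T1) of order 6, D_6 (6T3) of order 12, C_3 x S_3 (6T5) of order 18, A_4 x C_2 (6T6) of order 24, S_3 x S_3 (6T9) of order 36, S_4 x C_2 (6T11) of order 48, (S_3 x S_3) : C_2 (6T13) of order 72, PGL(2,5) (6T14) of order 120, S_6 (6T16) of order 720; the others are excluded. The observed types are precisely the cycle types that occur in C_6 (6T1). Each of the other remaining candidates has further cycle types, and by the Chebotarev density theorem the matching factorization patterns would occur for a proportion of primes equal to their share of the group: D_6 (6T3) additionally contains elements of type 2+2+1+1 (3 of its 12 elements, about 25% of primes); C_3 x S_3 (6T5) additionally contains elements of type 3+1+1+1 (4 of its 18 elements, about 22% of primes); A_4 x C_2 (6T6) additionally contains elements of type 2+2+1+1, 2+1+1+1+1 (6 of its 24 elements, about 25% of primes); S_3 x S_3 (6T9) additionally contains elements of type 3+1+1+1, 2+2+1+1 (13 of its 36 elements, about 36% of primes); S_4 x C_2 (6T11) additionally contains elements of type 4+2, 4+1+1, 2+2+1+1, 2+1+1+1+1 (24 of its 48 elements, about 50% of primes); (S_3 x S_3) : C_2 (6T13) additionally contains elements of type 4+2, 3+2+1, 3+1+1+1, 2+2+1+1, 2+1+1+1+1 (49 of its 72 elements, about 68% of primes); PGL(2,5) (6T14) additionally contains elements of type 5+1, 4+1+1, 2+2+1+1 (69 of its 120 elements, about 58% of primes); S_6 (6T16) additionally contains elements of type 5+1, 4+2, 4+1+1, 3+2+1, 3+1+1+1, 2+2+1+1, 2+1+1+1+1 (544 of its 720 elements, about 76% of primes). None of the 37 primes tested shows any such pattern (for each of these groups the chance of that is below 10^-4), which rules them out. Hence G = C_6 (6T1), of order 6. The Galois group C_6 (6T1) has order 6, so the splitting field has degree 6 over Q.

6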